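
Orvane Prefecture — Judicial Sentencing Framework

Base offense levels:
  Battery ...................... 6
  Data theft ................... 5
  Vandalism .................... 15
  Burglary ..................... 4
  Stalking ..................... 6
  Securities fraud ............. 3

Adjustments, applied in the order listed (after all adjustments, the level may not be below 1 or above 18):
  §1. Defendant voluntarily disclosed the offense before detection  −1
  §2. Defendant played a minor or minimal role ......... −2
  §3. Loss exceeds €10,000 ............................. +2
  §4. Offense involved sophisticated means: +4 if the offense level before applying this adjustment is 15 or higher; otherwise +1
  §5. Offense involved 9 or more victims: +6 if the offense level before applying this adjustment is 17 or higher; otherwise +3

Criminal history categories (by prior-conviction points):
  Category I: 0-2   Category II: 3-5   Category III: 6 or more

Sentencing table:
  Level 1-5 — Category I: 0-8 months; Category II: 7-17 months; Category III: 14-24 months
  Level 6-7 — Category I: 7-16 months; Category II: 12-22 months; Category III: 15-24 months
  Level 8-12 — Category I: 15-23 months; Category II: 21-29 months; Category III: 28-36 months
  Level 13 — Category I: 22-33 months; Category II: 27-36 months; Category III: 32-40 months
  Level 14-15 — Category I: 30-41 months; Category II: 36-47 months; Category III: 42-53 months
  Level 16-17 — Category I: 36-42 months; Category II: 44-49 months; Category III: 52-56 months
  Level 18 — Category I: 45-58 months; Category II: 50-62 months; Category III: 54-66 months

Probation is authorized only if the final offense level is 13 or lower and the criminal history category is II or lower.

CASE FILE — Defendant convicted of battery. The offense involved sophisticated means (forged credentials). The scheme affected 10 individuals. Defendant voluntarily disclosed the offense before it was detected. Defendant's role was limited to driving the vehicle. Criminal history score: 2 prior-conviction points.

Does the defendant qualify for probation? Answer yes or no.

Yes

Base offense level for battery: 6.
§1 applies: 6 − 1 = 5.
§2 applies: 5 − 2 = 3.
§4 applies (level before this adjustment is 3 < 15, so +1): 3 + 1 = 4.
§5 applies (level before this adjustment is 4 < 17, so +3): 4 + 3 = 7.
Final offense level: 7.
Criminal history: 2 prior points → Category I (0-2).
Level 7 falls in the 6-7 band.
Grid: Level 6-7 × Category I = 7-16 months.
Probation check: level 7 ≤ 13 and category I ≤ II → eligible.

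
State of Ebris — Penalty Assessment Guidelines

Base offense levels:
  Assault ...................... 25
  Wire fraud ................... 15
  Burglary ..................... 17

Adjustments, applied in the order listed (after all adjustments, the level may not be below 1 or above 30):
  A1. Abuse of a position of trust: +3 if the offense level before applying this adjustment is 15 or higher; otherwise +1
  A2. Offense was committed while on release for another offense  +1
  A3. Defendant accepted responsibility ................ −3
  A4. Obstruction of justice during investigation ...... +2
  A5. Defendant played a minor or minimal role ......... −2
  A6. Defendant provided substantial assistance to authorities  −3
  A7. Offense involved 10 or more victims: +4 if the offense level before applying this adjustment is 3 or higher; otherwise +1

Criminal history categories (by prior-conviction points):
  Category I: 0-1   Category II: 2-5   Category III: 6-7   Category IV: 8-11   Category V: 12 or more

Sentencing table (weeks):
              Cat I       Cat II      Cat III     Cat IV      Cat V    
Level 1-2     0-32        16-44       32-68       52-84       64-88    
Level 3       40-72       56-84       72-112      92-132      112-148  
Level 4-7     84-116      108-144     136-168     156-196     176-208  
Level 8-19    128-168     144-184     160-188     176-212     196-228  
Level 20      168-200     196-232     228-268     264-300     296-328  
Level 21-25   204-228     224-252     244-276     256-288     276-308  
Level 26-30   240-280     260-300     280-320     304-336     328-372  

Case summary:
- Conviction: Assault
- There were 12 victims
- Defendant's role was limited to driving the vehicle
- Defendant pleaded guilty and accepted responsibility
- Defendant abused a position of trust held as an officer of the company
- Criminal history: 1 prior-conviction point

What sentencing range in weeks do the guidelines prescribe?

240-280 weeks

Base offense level for assault: 25.
A1 applies (level before this adjustment is 25 ≥ 15, so +3): 25 + 3 = 28.
A3 applies: 28 − 3 = 25.
A4 does not apply.
A5 applies: 25 − 2 = 23.
A7 applies (level before this adjustment is 23 ≥ 3, so +4): 23 + 4 = 27.
Final offense level: 27.
Criminal history: 1 prior point → Category I (0-1).
Level 27 falls in the 26-30 band.
Grid: Level 26-30 × Category I = 240-280 weeks.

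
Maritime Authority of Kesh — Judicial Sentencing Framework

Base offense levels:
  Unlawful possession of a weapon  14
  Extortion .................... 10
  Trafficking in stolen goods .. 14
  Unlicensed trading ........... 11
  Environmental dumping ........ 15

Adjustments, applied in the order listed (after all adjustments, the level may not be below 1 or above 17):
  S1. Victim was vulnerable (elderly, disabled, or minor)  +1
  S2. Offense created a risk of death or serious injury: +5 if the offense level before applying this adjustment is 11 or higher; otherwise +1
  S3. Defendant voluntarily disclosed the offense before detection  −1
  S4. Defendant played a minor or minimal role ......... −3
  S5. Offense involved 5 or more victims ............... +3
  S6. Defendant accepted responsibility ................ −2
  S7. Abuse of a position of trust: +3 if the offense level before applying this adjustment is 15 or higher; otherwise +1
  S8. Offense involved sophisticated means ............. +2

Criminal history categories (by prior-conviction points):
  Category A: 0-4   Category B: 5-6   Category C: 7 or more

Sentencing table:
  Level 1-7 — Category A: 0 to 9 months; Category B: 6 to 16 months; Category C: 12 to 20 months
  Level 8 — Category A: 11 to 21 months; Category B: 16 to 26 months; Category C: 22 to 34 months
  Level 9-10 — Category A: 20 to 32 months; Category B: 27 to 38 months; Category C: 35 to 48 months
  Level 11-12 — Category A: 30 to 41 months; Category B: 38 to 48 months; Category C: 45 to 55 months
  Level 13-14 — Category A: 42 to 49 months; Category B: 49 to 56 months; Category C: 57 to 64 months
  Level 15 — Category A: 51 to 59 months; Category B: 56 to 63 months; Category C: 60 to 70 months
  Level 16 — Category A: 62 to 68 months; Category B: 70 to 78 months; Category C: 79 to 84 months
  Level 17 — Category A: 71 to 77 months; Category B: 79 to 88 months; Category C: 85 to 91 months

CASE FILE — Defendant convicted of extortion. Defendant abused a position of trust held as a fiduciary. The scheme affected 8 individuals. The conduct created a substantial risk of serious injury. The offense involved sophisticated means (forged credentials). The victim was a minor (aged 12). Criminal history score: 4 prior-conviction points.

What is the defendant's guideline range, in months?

Base offense level for extortion: 10.
S1 applies: 10 + 1 = 11.
S2 applies (level before this adjustment is 11 ≥ 11, so +5): 11 + 5 = 16.
S3 does not apply.
S4 does not apply.
S5 applies: 16 + 3 = 19.
S6 does not apply.
S7 applies (level before this adjustment is 19 ≥ 15, so +3): 19 + 3 = 22.
S8 applies: 22 + 2 = 24.
Level 24 exceeds the maximum of 17; capped at 17.
Final offense level: 17.
Criminal history: 4 prior points → Category A (0-4).
Level 17 falls in the 17 band.
Grid: Level 17 × Category A = 71-77 months.

71-77 months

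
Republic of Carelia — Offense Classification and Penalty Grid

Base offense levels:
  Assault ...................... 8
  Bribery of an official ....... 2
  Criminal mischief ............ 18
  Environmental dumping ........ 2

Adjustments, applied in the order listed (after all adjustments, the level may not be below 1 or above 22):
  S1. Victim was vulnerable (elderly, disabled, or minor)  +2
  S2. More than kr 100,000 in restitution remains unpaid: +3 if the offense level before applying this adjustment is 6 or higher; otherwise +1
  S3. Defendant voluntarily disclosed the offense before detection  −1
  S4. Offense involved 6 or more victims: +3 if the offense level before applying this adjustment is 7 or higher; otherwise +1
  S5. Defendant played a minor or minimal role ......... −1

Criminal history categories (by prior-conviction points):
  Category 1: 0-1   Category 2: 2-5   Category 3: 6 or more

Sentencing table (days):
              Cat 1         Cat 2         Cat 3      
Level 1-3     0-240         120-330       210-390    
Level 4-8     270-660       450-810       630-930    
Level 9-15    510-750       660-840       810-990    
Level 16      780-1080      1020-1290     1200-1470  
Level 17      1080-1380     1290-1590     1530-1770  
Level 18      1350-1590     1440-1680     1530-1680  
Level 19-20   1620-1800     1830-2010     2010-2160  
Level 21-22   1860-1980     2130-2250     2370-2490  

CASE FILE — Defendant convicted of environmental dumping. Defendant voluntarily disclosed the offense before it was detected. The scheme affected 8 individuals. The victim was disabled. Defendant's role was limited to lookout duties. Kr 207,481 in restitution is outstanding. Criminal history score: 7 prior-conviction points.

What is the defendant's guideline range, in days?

630-930 days

Base offense level for environmental dumping: 2.
S1 applies: 2 + 2 = 4.
S2 applies (level before this adjustment is 4 < 6, so +1): 4 + 1 = 5.
S3 applies: 5 − 1 = 4.
S4 applies (level before this adjustment is 4 < 7, so +1): 4 + 1 = 5.
S5 applies: 5 − 1 = 4.
Final offense level: 4.
Criminal history: 7 prior points → Category 3 (6+).
Level 4 falls in the 4-8 band.
Grid: Level 4-8 × Category 3 = 630-930 days.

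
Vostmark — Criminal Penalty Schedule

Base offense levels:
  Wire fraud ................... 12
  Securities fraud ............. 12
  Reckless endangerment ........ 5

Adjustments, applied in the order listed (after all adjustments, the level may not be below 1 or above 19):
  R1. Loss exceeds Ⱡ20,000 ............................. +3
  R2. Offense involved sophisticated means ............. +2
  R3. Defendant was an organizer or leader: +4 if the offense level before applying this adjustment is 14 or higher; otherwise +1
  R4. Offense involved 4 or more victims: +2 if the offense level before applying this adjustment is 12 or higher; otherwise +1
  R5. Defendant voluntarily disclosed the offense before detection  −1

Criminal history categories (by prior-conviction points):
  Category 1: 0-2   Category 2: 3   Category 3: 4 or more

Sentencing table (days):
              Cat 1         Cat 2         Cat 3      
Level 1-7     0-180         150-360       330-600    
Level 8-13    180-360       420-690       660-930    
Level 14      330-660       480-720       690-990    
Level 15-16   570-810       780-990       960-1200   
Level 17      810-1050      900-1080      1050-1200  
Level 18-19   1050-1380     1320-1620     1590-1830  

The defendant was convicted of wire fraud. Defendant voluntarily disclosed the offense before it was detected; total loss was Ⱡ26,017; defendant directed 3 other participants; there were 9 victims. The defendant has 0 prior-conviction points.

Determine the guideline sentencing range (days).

1050-1380 days

Base offense level for wire fraud: 12.
R1 applies: 12 + 3 = 15.
R2 does not apply.
R3 applies (level before this adjustment is 15 ≥ 14, so +4): 15 + 4 = 19.
R4 applies (level before this adjustment is 19 ≥ 12, so +2): 19 + 2 = 21.
R5 applies: 21 − 1 = 20.
Level 20 exceeds the maximum of 19; capped at 19.
Final offense level: 19.
Criminal history: 0 prior points → Category 1 (0-2).
Level 19 falls in the 18-19 band.
Grid: Level 18-19 × Category 1 = 1050-1380 days.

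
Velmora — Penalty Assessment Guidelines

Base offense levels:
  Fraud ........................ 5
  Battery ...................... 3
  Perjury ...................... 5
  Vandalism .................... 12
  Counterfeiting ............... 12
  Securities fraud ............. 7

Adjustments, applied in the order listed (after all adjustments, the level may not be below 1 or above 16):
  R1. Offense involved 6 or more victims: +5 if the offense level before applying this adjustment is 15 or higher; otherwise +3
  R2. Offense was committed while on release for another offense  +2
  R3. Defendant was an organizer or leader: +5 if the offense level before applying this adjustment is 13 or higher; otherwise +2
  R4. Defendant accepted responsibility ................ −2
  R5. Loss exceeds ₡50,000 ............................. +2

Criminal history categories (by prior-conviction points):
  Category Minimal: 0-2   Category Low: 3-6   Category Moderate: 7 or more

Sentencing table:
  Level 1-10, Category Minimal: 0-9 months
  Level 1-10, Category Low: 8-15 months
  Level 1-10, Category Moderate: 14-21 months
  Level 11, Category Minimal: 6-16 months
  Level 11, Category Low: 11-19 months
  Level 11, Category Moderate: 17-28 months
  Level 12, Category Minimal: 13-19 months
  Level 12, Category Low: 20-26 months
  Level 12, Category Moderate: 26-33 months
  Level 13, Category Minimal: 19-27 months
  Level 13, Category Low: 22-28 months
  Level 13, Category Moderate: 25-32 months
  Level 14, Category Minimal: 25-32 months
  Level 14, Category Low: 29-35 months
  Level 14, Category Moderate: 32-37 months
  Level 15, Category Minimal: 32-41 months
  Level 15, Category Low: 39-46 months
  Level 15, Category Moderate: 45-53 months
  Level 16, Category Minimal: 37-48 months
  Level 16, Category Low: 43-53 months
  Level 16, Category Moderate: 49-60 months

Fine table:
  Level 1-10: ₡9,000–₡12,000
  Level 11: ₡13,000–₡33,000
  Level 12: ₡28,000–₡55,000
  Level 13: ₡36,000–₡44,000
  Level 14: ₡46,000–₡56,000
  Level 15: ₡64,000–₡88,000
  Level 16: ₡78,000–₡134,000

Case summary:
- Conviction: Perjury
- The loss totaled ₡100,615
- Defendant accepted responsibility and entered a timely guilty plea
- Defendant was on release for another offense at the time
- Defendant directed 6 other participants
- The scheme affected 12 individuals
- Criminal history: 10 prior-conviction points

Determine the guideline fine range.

Base offense level for perjury: 5.
R1 applies (level before this adjustment is 5 < 15, so +3): 5 + 3 = 8.
R2 applies: 8 + 2 = 10.
R3 applies (level before this adjustment is 10 < 13, so +2): 10 + 2 = 12.
R4 applies: 12 − 2 = 10.
R5 applies: 10 + 2 = 12.
Final offense level: 12.
Level 12 falls in the 12 band.
Fine table: Level 12 → ₡28,000–₡55,000.

₡28,000–₡55,000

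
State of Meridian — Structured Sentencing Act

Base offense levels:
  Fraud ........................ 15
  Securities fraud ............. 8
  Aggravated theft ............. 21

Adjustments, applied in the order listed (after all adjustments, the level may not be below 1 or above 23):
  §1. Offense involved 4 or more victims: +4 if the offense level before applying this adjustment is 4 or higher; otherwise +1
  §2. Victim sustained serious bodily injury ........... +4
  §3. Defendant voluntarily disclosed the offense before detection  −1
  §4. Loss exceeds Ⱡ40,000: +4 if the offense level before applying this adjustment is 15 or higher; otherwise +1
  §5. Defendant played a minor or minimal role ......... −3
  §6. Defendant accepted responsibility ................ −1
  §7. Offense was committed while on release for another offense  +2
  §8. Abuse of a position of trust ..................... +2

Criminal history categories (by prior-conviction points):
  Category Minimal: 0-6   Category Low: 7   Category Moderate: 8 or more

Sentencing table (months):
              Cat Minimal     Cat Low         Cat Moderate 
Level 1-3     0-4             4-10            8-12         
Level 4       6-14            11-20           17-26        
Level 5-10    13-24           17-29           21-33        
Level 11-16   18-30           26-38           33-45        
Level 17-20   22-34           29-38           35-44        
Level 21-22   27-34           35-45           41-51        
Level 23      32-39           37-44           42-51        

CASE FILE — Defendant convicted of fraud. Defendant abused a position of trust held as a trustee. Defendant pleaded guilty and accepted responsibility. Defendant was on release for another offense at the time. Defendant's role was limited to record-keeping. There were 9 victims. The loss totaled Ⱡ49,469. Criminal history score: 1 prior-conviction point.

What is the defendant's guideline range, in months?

Base offense level for fraud: 15.
§1 applies (level before this adjustment is 15 ≥ 4, so +4): 15 + 4 = 19.
§2 does not apply.
§4 applies (level before this adjustment is 19 ≥ 15, so +4): 19 + 4 = 23.
§5 applies: 23 − 3 = 20.
§6 applies: 20 − 1 = 19.
§7 applies: 19 + 2 = 21.
§8 applies: 21 + 2 = 23.
Final offense level: 23.
Criminal history: 1 prior point → Category Minimal (0-6).
Level 23 falls in the 23 band.
Grid: Level 23 × Category Minimal = 32-39 months.

32-39 months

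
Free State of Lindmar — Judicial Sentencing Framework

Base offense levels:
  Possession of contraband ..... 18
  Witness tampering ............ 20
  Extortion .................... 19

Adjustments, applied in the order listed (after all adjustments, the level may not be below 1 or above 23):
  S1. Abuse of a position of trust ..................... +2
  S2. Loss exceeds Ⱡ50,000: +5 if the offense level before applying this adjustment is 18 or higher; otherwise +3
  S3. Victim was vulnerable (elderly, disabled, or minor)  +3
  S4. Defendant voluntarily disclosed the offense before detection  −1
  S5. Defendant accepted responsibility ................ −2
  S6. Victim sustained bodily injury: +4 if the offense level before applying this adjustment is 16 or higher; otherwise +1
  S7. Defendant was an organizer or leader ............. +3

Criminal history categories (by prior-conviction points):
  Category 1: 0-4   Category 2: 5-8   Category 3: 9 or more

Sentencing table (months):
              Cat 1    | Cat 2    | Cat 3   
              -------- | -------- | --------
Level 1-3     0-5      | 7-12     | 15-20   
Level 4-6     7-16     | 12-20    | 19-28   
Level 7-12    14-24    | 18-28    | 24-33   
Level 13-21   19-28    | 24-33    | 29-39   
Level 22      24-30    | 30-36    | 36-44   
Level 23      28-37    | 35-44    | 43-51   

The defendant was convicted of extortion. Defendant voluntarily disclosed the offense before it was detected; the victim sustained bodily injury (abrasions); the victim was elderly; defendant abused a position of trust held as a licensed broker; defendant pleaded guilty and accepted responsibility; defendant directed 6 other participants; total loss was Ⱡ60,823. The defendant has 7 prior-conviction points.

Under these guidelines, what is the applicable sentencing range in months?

Base offense level for extortion: 19.
S1 applies: 19 + 2 = 21.
S2 applies (level before this adjustment is 21 ≥ 18, so +5): 21 + 5 = 26.
S3 applies: 26 + 3 = 29.
S4 applies: 29 − 1 = 28.
S5 applies: 28 − 2 = 26.
S6 applies (level before this adjustment is 26 ≥ 16, so +4): 26 + 4 = 30.
S7 applies: 30 + 3 = 33.
Level 33 exceeds the maximum of 23; capped at 23.
Final offense level: 23.
Criminal history: 7 prior points → Category 2 (5-8).
Level 23 falls in the 23 band.
Grid: Level 23 × Category 2 = 35-44 months.

35-44 months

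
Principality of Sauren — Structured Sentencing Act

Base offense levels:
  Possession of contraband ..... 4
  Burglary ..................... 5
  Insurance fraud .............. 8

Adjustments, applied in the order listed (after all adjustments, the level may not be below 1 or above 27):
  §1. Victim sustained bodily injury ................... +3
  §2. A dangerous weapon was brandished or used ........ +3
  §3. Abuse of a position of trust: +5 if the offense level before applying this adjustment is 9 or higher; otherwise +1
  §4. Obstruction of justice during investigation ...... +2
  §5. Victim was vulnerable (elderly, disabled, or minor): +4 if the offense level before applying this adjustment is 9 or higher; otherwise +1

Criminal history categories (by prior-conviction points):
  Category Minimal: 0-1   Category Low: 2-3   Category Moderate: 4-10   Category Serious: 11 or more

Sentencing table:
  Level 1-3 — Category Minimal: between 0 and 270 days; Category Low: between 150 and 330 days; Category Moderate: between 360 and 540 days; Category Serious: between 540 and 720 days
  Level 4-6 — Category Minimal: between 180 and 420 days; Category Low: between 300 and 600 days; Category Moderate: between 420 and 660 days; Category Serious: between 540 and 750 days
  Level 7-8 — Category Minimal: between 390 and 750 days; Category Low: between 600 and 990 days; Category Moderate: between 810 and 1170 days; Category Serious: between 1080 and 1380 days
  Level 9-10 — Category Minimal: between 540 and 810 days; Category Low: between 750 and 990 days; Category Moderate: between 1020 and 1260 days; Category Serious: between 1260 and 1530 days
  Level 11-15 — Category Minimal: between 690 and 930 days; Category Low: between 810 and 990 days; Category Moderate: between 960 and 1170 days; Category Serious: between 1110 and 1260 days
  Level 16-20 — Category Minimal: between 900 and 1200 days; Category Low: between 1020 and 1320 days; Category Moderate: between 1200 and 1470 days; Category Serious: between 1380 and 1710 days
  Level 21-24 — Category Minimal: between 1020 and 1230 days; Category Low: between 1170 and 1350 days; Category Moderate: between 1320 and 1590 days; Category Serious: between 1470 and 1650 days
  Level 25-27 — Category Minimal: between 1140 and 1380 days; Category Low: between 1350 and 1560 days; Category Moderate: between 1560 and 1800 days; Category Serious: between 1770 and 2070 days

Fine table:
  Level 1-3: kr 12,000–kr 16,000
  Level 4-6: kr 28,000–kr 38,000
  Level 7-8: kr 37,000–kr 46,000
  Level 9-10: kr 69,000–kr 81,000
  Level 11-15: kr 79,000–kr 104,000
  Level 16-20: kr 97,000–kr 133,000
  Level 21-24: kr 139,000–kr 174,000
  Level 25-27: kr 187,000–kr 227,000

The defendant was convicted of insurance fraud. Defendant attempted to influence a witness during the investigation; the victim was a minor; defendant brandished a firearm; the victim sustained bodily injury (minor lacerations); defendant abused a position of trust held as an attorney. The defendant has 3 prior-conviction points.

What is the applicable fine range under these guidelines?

Base offense level for insurance fraud: 8.
§1 applies: 8 + 3 = 11.
§2 applies: 11 + 3 = 14.
§3 applies (level before this adjustment is 14 ≥ 9, so +5): 14 + 5 = 19.
§4 applies: 19 + 2 = 21.
§5 applies (level before this adjustment is 21 ≥ 9, so +4): 21 + 4 = 25.
Final offense level: 25.
Level 25 falls in the 25-27 band.
Fine table: Level 25-27 → kr 187,000–kr 227,000.

kr 187,000–kr 227,000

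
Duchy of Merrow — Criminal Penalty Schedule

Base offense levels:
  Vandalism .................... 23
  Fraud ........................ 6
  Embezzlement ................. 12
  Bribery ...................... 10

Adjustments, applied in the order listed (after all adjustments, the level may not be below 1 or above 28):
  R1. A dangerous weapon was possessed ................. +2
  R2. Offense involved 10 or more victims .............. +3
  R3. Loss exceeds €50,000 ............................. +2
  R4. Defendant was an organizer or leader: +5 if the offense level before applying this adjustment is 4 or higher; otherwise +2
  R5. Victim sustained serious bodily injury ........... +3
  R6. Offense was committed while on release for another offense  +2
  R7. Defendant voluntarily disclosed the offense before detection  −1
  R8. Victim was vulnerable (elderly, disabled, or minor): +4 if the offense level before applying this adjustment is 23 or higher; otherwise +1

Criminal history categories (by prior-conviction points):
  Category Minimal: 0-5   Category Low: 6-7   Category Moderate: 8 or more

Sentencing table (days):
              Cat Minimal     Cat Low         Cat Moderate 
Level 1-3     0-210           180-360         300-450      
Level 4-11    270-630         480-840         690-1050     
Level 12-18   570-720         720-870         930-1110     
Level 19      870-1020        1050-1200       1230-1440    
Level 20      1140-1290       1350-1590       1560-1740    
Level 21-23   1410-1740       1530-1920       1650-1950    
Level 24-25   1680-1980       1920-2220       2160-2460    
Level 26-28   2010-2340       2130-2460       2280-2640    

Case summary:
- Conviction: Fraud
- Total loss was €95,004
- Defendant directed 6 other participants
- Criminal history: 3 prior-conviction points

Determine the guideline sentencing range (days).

570-720 days

Base offense level for fraud: 6.
R1 does not apply.
R2 does not apply.
R3 applies: 6 + 2 = 8.
R4 applies (level before this adjustment is 8 ≥ 4, so +5): 8 + 5 = 13.
R5 does not apply.
R6 does not apply.
R8 does not apply.
Final offense level: 13.
Criminal history: 3 prior points → Category Minimal (0-5).
Level 13 falls in the 12-18 band.
Grid: Level 12-18 × Category Minimal = 570-720 days.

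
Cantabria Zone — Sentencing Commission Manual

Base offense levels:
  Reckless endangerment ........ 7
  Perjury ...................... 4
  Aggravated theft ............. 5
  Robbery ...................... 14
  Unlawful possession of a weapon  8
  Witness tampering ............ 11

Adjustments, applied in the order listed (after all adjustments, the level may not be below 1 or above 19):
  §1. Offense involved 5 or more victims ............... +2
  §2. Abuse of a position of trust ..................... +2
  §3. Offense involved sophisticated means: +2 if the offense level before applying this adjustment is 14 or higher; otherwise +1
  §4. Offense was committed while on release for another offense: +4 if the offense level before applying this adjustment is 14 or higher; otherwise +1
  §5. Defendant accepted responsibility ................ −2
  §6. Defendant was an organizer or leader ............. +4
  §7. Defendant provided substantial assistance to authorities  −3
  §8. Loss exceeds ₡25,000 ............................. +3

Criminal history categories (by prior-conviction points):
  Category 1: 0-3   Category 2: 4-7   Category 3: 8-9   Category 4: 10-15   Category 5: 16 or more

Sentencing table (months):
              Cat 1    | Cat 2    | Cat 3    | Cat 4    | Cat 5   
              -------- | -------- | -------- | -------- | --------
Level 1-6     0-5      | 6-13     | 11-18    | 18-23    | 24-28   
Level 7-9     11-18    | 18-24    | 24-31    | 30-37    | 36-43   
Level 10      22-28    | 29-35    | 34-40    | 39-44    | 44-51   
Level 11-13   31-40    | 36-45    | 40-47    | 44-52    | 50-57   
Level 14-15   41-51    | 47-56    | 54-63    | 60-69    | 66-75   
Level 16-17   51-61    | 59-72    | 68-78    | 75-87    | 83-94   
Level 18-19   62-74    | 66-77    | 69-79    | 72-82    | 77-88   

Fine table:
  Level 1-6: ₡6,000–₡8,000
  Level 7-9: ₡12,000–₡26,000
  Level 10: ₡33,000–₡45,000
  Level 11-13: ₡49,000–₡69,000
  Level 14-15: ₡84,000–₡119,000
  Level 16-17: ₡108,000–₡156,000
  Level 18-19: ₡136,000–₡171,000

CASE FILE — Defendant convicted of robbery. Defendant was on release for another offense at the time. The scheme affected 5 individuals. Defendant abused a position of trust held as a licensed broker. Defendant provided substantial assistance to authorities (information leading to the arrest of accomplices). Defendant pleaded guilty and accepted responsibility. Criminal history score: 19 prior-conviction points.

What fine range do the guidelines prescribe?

₡108,000–₡156,000

Base offense level for robbery: 14.
§1 applies: 14 + 2 = 16.
§2 applies: 16 + 2 = 18.
§4 applies (level before this adjustment is 18 ≥ 14, so +4): 18 + 4 = 22.
§5 applies: 22 − 2 = 20.
§6 does not apply.
§7 applies: 20 − 3 = 17.
Final offense level: 17.
Level 17 falls in the 16-17 band.
Fine table: Level 16-17 → ₡108,000–₡156,000.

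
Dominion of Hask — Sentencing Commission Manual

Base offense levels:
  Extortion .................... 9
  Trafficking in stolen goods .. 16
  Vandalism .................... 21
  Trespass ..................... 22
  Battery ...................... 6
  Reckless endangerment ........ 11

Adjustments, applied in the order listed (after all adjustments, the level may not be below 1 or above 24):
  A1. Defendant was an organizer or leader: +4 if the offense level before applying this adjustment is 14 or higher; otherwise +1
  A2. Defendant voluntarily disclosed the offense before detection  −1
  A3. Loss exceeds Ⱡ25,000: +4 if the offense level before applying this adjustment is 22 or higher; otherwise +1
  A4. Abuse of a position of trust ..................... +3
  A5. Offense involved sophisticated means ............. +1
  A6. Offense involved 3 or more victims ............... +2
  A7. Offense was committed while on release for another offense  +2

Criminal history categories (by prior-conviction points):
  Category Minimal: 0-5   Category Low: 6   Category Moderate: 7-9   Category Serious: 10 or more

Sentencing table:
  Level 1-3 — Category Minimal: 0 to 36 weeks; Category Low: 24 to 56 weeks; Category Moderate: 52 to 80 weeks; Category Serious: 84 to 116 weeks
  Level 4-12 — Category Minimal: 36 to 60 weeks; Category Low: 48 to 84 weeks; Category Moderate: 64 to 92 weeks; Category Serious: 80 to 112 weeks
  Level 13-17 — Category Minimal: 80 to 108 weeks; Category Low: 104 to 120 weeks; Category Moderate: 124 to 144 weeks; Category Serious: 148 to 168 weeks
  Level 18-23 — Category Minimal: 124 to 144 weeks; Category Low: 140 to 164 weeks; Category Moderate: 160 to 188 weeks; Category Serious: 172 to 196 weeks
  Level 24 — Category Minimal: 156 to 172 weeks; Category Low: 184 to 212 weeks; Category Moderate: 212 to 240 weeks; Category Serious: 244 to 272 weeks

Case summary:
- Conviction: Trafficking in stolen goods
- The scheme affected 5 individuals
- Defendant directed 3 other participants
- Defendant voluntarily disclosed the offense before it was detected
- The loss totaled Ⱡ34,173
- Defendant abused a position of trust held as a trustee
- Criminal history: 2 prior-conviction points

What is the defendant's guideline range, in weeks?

Base offense level for trafficking in stolen goods: 16.
A1 applies (level before this adjustment is 16 ≥ 14, so +4): 16 + 4 = 20.
A2 applies: 20 − 1 = 19.
A3 applies (level before this adjustment is 19 < 22, so +1): 19 + 1 = 20.
A4 applies: 20 + 3 = 23.
A5 does not apply.
A6 applies: 23 + 2 = 25.
Level 25 exceeds the maximum of 24; capped at 24.
Final offense level: 24.
Criminal history: 2 prior points → Category Minimal (0-5).
Level 24 falls in the 24 band.
Grid: Level 24 × Category Minimal = 156-172 weeks.

156-172 weeks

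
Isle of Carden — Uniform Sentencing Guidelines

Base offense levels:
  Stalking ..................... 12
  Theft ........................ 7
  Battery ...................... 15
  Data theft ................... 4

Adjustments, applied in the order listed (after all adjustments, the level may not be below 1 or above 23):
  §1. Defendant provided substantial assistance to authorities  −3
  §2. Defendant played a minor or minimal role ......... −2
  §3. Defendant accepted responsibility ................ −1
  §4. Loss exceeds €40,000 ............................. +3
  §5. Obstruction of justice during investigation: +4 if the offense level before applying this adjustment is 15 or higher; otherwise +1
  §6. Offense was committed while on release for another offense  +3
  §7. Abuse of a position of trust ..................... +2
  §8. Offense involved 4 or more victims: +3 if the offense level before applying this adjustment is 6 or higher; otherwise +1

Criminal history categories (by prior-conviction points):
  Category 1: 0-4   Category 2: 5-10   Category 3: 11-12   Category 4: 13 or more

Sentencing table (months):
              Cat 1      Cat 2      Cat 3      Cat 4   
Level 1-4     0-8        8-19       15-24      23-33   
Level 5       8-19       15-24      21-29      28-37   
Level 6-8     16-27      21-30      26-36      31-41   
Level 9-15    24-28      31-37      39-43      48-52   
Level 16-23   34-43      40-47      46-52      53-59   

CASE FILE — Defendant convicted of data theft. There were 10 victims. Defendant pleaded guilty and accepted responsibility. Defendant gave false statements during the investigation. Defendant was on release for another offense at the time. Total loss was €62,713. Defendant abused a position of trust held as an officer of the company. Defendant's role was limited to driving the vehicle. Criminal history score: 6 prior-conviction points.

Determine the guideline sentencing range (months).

Base offense level for data theft: 4.
§1 does not apply.
§2 applies: 4 − 2 = 2.
§3 applies: 2 − 1 = 1.
§4 applies: 1 + 3 = 4.
§5 applies (level before this adjustment is 4 < 15, so +1): 4 + 1 = 5.
§6 applies: 5 + 3 = 8.
§7 applies: 8 + 2 = 10.
§8 applies (level before this adjustment is 10 ≥ 6, so +3): 10 + 3 = 13.
Final offense level: 13.
Criminal history: 6 prior points → Category 2 (5-10).
Level 13 falls in the 9-15 band.
Grid: Level 9-15 × Category 2 = 31-37 months.

31-37 months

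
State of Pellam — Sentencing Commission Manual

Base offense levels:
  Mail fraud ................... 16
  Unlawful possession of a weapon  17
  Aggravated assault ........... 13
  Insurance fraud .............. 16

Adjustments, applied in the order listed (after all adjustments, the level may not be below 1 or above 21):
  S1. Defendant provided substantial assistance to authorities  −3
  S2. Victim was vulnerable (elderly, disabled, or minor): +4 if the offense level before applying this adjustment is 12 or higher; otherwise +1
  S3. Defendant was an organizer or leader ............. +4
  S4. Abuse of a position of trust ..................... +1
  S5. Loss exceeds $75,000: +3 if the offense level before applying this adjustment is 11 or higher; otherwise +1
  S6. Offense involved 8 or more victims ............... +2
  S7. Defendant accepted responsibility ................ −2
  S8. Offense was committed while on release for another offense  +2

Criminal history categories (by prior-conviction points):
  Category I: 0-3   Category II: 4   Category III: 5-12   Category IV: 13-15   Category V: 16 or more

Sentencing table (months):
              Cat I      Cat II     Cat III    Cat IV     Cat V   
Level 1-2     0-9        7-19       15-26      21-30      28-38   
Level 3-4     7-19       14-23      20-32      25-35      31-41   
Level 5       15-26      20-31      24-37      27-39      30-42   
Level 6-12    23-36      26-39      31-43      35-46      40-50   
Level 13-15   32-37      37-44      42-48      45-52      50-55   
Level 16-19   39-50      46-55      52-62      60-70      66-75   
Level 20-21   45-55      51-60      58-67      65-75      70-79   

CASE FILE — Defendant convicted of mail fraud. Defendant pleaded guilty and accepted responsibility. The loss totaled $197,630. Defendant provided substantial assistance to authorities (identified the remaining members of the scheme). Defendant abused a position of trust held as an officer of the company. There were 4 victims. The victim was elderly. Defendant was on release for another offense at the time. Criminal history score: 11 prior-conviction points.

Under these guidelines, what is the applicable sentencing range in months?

58-67 months

Base offense level for mail fraud: 16.
S1 applies: 16 − 3 = 13.
S2 applies (level before this adjustment is 13 ≥ 12, so +4): 13 + 4 = 17.
S3 does not apply.
S4 applies: 17 + 1 = 18.
S5 applies (level before this adjustment is 18 ≥ 11, so +3): 18 + 3 = 21.
S7 applies: 21 − 2 = 19.
S8 applies: 19 + 2 = 21.
Final offense level: 21.
Criminal history: 11 prior points → Category III (5-12).
Level 21 falls in the 20-21 band.
Grid: Level 20-21 × Category III = 58-67 months.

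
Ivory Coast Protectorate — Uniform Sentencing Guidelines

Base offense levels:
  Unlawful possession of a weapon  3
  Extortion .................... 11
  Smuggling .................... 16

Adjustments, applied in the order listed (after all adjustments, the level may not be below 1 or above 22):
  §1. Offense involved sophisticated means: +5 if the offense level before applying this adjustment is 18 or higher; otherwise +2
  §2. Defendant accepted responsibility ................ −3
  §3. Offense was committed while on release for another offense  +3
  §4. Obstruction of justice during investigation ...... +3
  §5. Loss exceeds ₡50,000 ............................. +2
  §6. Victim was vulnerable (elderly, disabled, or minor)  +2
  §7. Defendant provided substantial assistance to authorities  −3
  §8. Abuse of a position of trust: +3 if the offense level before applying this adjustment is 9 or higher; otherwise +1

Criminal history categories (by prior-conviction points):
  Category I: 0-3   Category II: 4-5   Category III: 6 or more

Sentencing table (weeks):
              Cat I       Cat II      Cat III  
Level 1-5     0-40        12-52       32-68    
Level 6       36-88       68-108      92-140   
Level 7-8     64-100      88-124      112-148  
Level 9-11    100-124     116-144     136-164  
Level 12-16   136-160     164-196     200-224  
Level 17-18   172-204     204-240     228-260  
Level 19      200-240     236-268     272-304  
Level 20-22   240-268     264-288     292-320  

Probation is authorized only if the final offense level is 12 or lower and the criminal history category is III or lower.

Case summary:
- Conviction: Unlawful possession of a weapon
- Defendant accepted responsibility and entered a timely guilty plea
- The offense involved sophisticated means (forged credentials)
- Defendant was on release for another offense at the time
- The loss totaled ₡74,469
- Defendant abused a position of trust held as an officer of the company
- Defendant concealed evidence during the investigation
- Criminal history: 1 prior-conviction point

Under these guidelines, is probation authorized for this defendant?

Base offense level for unlawful possession of a weapon: 3.
§1 applies (level before this adjustment is 3 < 18, so +2): 3 + 2 = 5.
§2 applies: 5 − 3 = 2.
§3 applies: 2 + 3 = 5.
§4 applies: 5 + 3 = 8.
§5 applies: 8 + 2 = 10.
§6 does not apply.
§8 applies (level before this adjustment is 10 ≥ 9, so +3): 10 + 3 = 13.
Final offense level: 13.
Criminal history: 1 prior point → Category I (0-3).
Level 13 falls in the 12-16 band.
Grid: Level 12-16 × Category I = 136-160 weeks.
Probation check: level 13 > 12 and category I ≤ III → not eligible.

No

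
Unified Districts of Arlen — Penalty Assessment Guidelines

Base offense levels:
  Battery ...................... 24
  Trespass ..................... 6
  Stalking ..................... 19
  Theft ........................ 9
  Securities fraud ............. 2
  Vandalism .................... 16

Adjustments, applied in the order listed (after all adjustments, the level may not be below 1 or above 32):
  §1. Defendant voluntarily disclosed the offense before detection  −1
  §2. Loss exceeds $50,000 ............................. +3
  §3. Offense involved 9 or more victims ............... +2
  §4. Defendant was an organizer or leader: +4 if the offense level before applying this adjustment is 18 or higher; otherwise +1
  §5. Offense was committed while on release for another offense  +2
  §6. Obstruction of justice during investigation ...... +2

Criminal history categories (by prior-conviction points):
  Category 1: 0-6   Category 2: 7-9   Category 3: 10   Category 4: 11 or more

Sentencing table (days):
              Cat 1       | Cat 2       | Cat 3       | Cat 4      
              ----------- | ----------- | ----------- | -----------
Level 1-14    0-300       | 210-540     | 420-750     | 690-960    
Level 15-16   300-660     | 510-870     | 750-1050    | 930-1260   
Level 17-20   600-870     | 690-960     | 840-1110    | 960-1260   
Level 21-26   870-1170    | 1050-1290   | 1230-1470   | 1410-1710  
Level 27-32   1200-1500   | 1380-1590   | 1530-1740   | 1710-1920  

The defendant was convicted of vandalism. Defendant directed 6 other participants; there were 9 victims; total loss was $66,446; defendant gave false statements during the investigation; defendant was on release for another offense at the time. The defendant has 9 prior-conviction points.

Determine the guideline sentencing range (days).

Base offense level for vandalism: 16.
§1 does not apply.
§2 applies: 16 + 3 = 19.
§3 applies: 19 + 2 = 21.
§4 applies (level before this adjustment is 21 ≥ 18, so +4): 21 + 4 = 25.
§5 applies: 25 + 2 = 27.
§6 applies: 27 + 2 = 29.
Final offense level: 29.
Criminal history: 9 prior points → Category 2 (7-9).
Level 29 falls in the 27-32 band.
Grid: Level 27-32 × Category 2 = 1380-1590 days.

1380-1590 days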